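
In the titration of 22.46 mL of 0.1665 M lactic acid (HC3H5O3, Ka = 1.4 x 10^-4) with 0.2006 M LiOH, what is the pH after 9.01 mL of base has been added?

3.82

Initial n(HC3H5O3) = 0.1665 x 0.02246 = 0.003740 mol.
n(LiOH) added = 0.2006 x 0.009010 = 0.001807 mol, converting that many moles of HC3H5O3 to C3H5O3-.
Remaining n(HC3H5O3) = 0.001932 mol; n(C3H5O3-) = 0.001807 mol.
By Henderson-Hasselbalch, pH = pKa + log([A^-]/[HA]) = 3.85 + log(0.001807/0.001932) = 3.85 + (-0.03) = 3.82.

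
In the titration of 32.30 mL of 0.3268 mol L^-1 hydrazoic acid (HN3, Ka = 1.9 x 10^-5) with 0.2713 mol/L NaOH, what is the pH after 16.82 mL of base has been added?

Initial n(HN3) = 0.3268 x 0.03230 = 0.01056 mol.
n(NaOH) added = 0.2713 x 0.01682 = 0.004563 mol, converting that many moles of HN3 to N3-.
Remaining n(HN3) = 0.005992 mol; n(N3-) = 0.004563 mol.
By Henderson-Hasselbalch, pH = pKa + log([A^-]/[HA]) = 4.72 + log(0.004563/0.005992) = 4.72 + (-0.12) = 4.60.

4.60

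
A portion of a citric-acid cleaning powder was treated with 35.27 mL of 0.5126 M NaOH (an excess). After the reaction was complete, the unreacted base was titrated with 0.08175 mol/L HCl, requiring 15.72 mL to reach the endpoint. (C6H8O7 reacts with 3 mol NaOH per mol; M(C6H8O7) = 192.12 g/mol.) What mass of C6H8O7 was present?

Total n(NaOH) added = 0.5126 x 0.03527 = 0.01808 mol.
n(HCl) used = 0.08175 x 0.01572 = 0.001285 mol, which equals the excess n(NaOH).
So n(NaOH) consumed by the sample = 0.01808 - 0.001285 = 0.01679 mol.
n(C6H8O7) = 0.01679 / 3 = 0.005598 mol.
mass = 0.005598 mol x 192.12 g/mol = 1.08 g.

1.08 g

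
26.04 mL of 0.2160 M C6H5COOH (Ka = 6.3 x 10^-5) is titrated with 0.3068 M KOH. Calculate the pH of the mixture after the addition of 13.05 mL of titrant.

4.59

Initial n(C6H5COOH) = 0.2160 x 0.02604 = 0.005625 mol.
n(KOH) added = 0.3068 x 0.01305 = 0.004004 mol, converting that many moles of C6H5COOH to C6H5COO-.
Remaining n(C6H5COOH) = 0.001621 mol; n(C6H5COO-) = 0.004004 mol.
By Henderson-Hasselbalch, pH = pKa + log([A^-]/[HA]) = 4.20 + log(0.004004/0.001621) = 4.20 + (+0.39) = 4.59.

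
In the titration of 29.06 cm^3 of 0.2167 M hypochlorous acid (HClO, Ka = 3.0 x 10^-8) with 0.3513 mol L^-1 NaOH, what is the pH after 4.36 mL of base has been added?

7.03

Initial n(HClO) = 0.2167 x 0.02906 = 0.006297 mol.
n(NaOH) added = 0.3513 x 0.004360 = 0.001532 mol, converting that many moles of HClO to ClO-.
Remaining n(HClO) = 0.004766 mol; n(ClO-) = 0.001532 mol.
By Henderson-Hasselbalch, pH = pKa + log([A^-]/[HA]) = 7.52 + log(0.001532/0.004766) = 7.52 + (-0.49) = 7.03.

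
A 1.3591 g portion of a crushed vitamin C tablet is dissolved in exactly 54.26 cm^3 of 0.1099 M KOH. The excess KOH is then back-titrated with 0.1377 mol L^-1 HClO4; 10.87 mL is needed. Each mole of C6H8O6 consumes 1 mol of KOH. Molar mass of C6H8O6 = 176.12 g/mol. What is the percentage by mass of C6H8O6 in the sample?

57.9%

Total n(KOH) added = 0.1099 x 0.05426 = 0.005963 mol.
n(HClO4) used = 0.1377 x 0.01087 = 0.001497 mol, which equals the excess n(KOH).
So n(KOH) consumed by the sample = 0.005963 - 0.001497 = 0.004466 mol.
n(C6H8O6) = 0.004466 / 1 = 0.004466 mol.
mass C6H8O6 = 0.004466 x 176.12 = 0.7866 g, so %C6H8O6 = 0.7866/1.3591 x 100 = 57.9%.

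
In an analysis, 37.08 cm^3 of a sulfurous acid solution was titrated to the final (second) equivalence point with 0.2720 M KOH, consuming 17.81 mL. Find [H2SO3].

0.0653 M

n(KOH) = 0.2720 x 0.01781 = 0.004844 mol.
At the final (second) equivalence point, 2 mol OH^- react per mol H2SO3, so n(H2SO3) = 0.004844 / 2 = 0.002422 mol.
[H2SO3] = 0.002422 / 0.03708 L = 0.0653 M.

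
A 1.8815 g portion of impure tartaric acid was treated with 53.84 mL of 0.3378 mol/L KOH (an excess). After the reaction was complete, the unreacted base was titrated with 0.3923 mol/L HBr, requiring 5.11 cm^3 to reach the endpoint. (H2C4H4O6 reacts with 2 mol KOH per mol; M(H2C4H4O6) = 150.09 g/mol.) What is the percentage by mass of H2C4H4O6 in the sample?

64.5%

Total n(KOH) added = 0.3378 x 0.05384 = 0.01819 mol.
n(HBr) used = 0.3923 x 0.005110 = 0.002005 mol, which equals the excess n(KOH).
So n(KOH) consumed by the sample = 0.01819 - 0.002005 = 0.01618 mol.
n(H2C4H4O6) = 0.01618 / 2 = 0.008091 mol.
mass H2C4H4O6 = 0.008091 x 150.09 = 1.214 g, so %H2C4H4O6 = 1.214/1.8815 x 100 = 64.5%.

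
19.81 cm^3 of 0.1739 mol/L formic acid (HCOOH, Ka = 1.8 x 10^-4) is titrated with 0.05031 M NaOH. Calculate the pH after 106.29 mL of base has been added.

12.18

n(acid) = 0.1739 x 0.01981 = 0.003445 mol; n(NaOH) added = 0.05031 x 0.1063 = 0.005347 mol.
Base is in excess by 0.005347 - 0.003445 = 0.001902 mol in a total volume of 0.1261 L.
[OH^-] = 0.001902/0.1261 = 0.01509 M, so pOH = 1.82 and pH = 14.00 - 1.82 = 12.18.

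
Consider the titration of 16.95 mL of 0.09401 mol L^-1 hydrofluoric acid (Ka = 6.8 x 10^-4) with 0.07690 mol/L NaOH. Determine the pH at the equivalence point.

7.90

n(HF) = 0.09401 x 0.01695 = 0.001593 mol; V(NaOH) at equivalence = 0.001593/0.07690 = 0.02072 L.
At equivalence all the acid is converted to F-; total volume = 0.01695 + 0.02072 = 0.03767 L, so [F-] = 0.001593/0.03767 = 0.04230 M.
Kb = Kw/Ka = 1.0e-14 / 6.8 x 10^-4 = 1.47e-11.
[OH^-] = sqrt(Kb x [F-]) = sqrt(1.47e-11 x 0.04230) = 7.89e-7 M.
pOH = 6.10, so pH = 14.00 - 6.10 = 7.90.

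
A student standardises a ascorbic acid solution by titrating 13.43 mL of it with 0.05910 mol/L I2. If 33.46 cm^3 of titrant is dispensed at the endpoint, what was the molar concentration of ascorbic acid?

n(I2) = 0.05910 x 0.03346 = 0.001977 mol.
From the balanced equation, 1 mol I2 reacts with 1 mol ascorbic acid, so n(ascorbic acid) = 0.001977 x 1/1 = 0.001977 mol.
[ascorbic acid] = 0.001977 / 0.01343 L = 0.147 M.

0.147 M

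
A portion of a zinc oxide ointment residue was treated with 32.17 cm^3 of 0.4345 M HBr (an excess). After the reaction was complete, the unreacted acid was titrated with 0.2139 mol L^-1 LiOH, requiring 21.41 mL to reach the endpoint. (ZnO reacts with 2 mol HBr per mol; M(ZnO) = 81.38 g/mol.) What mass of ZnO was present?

0.382 g

Total n(HBr) added = 0.4345 x 0.03217 = 0.01398 mol.
n(LiOH) used = 0.2139 x 0.02141 = 0.004580 mol, which equals the excess n(HBr).
So n(HBr) consumed by the sample = 0.01398 - 0.004580 = 0.009398 mol.
n(ZnO) = 0.009398 / 2 = 0.004699 mol.
mass = 0.004699 mol x 81.38 g/mol = 0.382 g.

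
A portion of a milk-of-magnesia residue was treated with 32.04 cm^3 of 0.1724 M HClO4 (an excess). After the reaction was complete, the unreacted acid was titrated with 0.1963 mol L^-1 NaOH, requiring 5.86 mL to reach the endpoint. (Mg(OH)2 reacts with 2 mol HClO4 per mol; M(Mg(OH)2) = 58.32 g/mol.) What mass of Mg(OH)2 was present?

Total n(HClO4) added = 0.1724 x 0.03204 = 0.005524 mol.
n(NaOH) used = 0.1963 x 0.005860 = 0.001150 mol, which equals the excess n(HClO4).
So n(HClO4) consumed by the sample = 0.005524 - 0.001150 = 0.004373 mol.
n(Mg(OH)2) = 0.004373 / 2 = 0.002187 mol.
mass = 0.002187 mol x 58.32 g/mol = 0.128 g.

0.128 g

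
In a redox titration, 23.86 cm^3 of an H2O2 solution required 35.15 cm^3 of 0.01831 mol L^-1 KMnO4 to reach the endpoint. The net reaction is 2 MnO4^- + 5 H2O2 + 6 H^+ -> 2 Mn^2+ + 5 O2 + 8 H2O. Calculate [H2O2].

0.0674 M

n(KMnO4) = 0.01831 x 0.03515 = 0.0006436 mol.
From the balanced equation, 2 mol KMnO4 reacts with 5 mol H2O2, so n(H2O2) = 0.0006436 x 5/2 = 0.001609 mol.
[H2O2] = 0.001609 / 0.02386 L = 0.0674 M.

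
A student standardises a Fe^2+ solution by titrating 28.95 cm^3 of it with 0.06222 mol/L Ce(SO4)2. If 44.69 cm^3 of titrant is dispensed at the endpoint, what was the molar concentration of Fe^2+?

n(Ce(SO4)2) = 0.06222 x 0.04469 = 0.002781 mol.
From the balanced equation, 1 mol Ce(SO4)2 reacts with 1 mol Fe^2+, so n(Fe^2+) = 0.002781 x 1/1 = 0.002781 mol.
[Fe^2+] = 0.002781 / 0.02895 L = 0.0960 M.

0.0960 M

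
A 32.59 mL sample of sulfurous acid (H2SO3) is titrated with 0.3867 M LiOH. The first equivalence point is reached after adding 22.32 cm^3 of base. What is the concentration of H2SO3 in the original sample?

n(LiOH) = 0.3867 x 0.02232 = 0.008631 mol.
At the first equivalence point, 1 mol OH^- react per mol H2SO3, so n(H2SO3) = 0.008631 / 1 = 0.008631 mol.
[H2SO3] = 0.008631 / 0.03259 L = 0.265 M.

0.265 M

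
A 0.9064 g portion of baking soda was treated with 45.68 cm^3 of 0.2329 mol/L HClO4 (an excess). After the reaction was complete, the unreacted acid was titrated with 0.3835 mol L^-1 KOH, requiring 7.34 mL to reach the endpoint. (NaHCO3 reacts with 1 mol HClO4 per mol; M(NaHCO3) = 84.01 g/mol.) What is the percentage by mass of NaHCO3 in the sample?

72.5%

Total n(HClO4) added = 0.2329 x 0.04568 = 0.01064 mol.
n(KOH) used = 0.3835 x 0.007340 = 0.002815 mol, which equals the excess n(HClO4).
So n(HClO4) consumed by the sample = 0.01064 - 0.002815 = 0.007824 mol.
n(NaHCO3) = 0.007824 / 1 = 0.007824 mol.
mass NaHCO3 = 0.007824 x 84.01 = 0.6573 g, so %NaHCO3 = 0.6573/0.9064 x 100 = 72.5%.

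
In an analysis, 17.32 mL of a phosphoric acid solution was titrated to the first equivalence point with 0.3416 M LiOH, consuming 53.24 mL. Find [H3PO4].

1.05 M

n(LiOH) = 0.3416 x 0.05324 = 0.01819 mol.
At the first equivalence point, 1 mol OH^- react per mol H3PO4, so n(H3PO4) = 0.01819 / 1 = 0.01819 mol.
[H3PO4] = 0.01819 / 0.01732 L = 1.05 M.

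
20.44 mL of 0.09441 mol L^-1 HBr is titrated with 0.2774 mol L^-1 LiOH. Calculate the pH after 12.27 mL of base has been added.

12.65

n(acid) = 0.09441 x 0.02044 = 0.001930 mol; n(LiOH) added = 0.2774 x 0.01227 = 0.003404 mol.
Base is in excess by 0.003404 - 0.001930 = 0.001474 mol in a total volume of 0.03271 L.
[OH^-] = 0.001474/0.03271 = 0.04506 M, so pOH = 1.35 and pH = 14.00 - 1.35 = 12.65.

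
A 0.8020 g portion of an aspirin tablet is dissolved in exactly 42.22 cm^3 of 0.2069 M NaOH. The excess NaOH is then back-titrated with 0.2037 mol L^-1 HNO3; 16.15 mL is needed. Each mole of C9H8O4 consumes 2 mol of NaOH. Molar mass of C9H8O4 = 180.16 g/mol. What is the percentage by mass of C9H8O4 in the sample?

Total n(NaOH) added = 0.2069 x 0.04222 = 0.008735 mol.
n(HNO3) used = 0.2037 x 0.01615 = 0.003290 mol, which equals the excess n(NaOH).
So n(NaOH) consumed by the sample = 0.008735 - 0.003290 = 0.005446 mol.
n(C9H8O4) = 0.005446 / 2 = 0.002723 mol.
mass C9H8O4 = 0.002723 x 180.16 = 0.4905 g, so %C9H8O4 = 0.4905/0.8020 x 100 = 61.2%.

61.2%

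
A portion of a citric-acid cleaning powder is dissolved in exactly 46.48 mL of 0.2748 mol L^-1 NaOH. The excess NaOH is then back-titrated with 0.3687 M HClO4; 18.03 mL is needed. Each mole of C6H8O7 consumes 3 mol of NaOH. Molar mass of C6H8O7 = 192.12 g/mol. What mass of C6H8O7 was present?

0.392 g

Total n(NaOH) added = 0.2748 x 0.04648 = 0.01277 mol.
n(HClO4) used = 0.3687 x 0.01803 = 0.006648 mol, which equals the excess n(NaOH).
So n(NaOH) consumed by the sample = 0.01277 - 0.006648 = 0.006125 mol.
n(C6H8O7) = 0.006125 / 3 = 0.002042 mol.
mass = 0.002042 mol x 192.12 g/mol = 0.392 g.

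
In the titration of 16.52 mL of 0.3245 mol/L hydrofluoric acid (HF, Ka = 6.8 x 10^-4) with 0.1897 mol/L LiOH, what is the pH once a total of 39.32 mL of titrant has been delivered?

12.57

n(acid) = 0.3245 x 0.01652 = 0.005361 mol; n(LiOH) added = 0.1897 x 0.03932 = 0.007459 mol.
Base is in excess by 0.007459 - 0.005361 = 0.002098 mol in a total volume of 0.05584 L.
[OH^-] = 0.002098/0.05584 = 0.03758 M, so pOH = 1.43 and pH = 14.00 - 1.43 = 12.57.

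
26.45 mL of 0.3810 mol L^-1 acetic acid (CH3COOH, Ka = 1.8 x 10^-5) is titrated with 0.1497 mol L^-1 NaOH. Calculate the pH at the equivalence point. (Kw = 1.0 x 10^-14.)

8.89

n(CH3COOH) = 0.3810 x 0.02645 = 0.01008 mol; V(NaOH) at equivalence = 0.01008/0.1497 = 0.06732 L.
At equivalence all the acid is converted to CH3COO-; total volume = 0.02645 + 0.06732 = 0.09377 L, so [CH3COO-] = 0.01008/0.09377 = 0.1075 M.
Kb = Kw/Ka = 1.0e-14 / 1.8 x 10^-5 = 5.56e-10.
[OH^-] = sqrt(Kb x [CH3COO-]) = sqrt(5.56e-10 x 0.1075) = 7.73e-6 M.
pOH = 5.11, so pH = 14.00 - 5.11 = 8.89.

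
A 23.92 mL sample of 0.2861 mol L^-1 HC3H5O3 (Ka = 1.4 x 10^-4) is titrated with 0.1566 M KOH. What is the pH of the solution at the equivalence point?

n(HC3H5O3) = 0.2861 x 0.02392 = 0.006844 mol; V(KOH) at equivalence = 0.006844/0.1566 = 0.04370 L.
At equivalence all the acid is converted to C3H5O3-; total volume = 0.02392 + 0.04370 = 0.06762 L, so [C3H5O3-] = 0.006844/0.06762 = 0.1012 M.
Kb = Kw/Ka = 1.0e-14 / 1.4 x 10^-4 = 7.14e-11.
[OH^-] = sqrt(Kb x [C3H5O3-]) = sqrt(7.14e-11 x 0.1012) = 2.69e-6 M.
pOH = 5.57, so pH = 14.00 - 5.57 = 8.43.

8.43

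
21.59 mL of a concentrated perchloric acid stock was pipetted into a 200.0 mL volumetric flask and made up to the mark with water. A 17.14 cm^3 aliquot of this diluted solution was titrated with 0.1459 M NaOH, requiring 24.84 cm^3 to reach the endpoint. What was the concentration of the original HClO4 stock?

n(NaOH) = 0.1459 x 0.02484 = 0.003624 mol.
n(HClO4) in the aliquot = 0.003624 mol.
[diluted HClO4] = 0.003624 / 0.01714 = 0.2114 M.
Dilution factor = 200.0/21.59 = 9.264, so [stock] = 0.2114 x 9.264 = 1.96 M.

1.96 M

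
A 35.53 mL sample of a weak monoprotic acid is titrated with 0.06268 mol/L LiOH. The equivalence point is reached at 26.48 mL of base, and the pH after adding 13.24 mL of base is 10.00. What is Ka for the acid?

1.0 x 10^-10

13.24 mL is half of the equivalence volume, so this is the half-equivalence point where [HA] = [A^-].
At half-equivalence pH = pKa, so pKa = 10.00.
Ka = 10^(-10.00) = 1.0 x 10^-10.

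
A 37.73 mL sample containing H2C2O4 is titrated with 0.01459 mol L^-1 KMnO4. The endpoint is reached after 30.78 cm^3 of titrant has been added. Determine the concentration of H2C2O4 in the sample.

0.0298 M

n(KMnO4) = 0.01459 x 0.03078 = 0.0004491 mol.
From the balanced equation, 2 mol KMnO4 reacts with 5 mol H2C2O4, so n(H2C2O4) = 0.0004491 x 5/2 = 0.001123 mol.
[H2C2O4] = 0.001123 / 0.03773 L = 0.0298 M.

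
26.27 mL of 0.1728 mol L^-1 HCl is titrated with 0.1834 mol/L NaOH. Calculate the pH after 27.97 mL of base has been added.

n(acid) = 0.1728 x 0.02627 = 0.004539 mol; n(NaOH) added = 0.1834 x 0.02797 = 0.005130 mol.
Base is in excess by 0.005130 - 0.004539 = 0.0005902 mol in a total volume of 0.05424 L.
[OH^-] = 0.0005902/0.05424 = 0.01088 M, so pOH = 1.96 and pH = 14.00 - 1.96 = 12.04.

12.04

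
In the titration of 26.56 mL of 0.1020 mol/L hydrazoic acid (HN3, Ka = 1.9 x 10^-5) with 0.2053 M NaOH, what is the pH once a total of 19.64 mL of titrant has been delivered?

n(acid) = 0.1020 x 0.02656 = 0.002709 mol; n(NaOH) added = 0.2053 x 0.01964 = 0.004032 mol.
Base is in excess by 0.004032 - 0.002709 = 0.001323 mol in a total volume of 0.04620 L.
[OH^-] = 0.001323/0.04620 = 0.02864 M, so pOH = 1.54 and pH = 14.00 - 1.54 = 12.46.

12.46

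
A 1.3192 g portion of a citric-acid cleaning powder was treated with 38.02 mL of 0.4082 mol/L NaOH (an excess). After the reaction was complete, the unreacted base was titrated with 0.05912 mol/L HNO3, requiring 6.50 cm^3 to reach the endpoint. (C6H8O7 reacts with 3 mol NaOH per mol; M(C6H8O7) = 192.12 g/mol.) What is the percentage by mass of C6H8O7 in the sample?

Total n(NaOH) added = 0.4082 x 0.03802 = 0.01552 mol.
n(HNO3) used = 0.05912 x 0.006500 = 0.0003843 mol, which equals the excess n(NaOH).
So n(NaOH) consumed by the sample = 0.01552 - 0.0003843 = 0.01514 mol.
n(C6H8O7) = 0.01514 / 3 = 0.005045 mol.
mass C6H8O7 = 0.005045 x 192.12 = 0.9693 g, so %C6H8O7 = 0.9693/1.3192 x 100 = 73.5%.

73.5%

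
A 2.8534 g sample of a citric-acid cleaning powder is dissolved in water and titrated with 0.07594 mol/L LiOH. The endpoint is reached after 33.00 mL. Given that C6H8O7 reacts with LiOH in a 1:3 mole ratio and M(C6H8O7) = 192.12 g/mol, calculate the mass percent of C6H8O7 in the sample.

5.62%

n(LiOH) = 0.07594 x 0.03300 = 0.002506 mol.
n(C6H8O7) = 0.002506 / 3 = 0.0008353 mol.
mass of C6H8O7 = 0.0008353 x 192.12 = 0.1605 g.
% purity = 0.1605 / 2.8534 x 100 = 5.62%.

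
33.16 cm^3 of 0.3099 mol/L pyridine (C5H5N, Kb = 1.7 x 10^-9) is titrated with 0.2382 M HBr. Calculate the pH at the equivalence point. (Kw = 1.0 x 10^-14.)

n(C5H5N) = 0.3099 x 0.03316 = 0.01028 mol; V(HBr) at equivalence = 0.01028/0.2382 = 0.04314 L.
At equivalence the base is fully converted to C5H5NH+; total volume = 0.07630 L, so [C5H5NH+] = 0.01028/0.07630 = 0.1347 M.
Ka(C5H5NH+) = Kw/Kb = 1.0e-14 / 1.7 x 10^-9 = 5.88e-6.
[H^+] = sqrt(Ka x [C5H5NH+]) = sqrt(5.88e-6 x 0.1347) = 0.000890 M.
pH = -log(0.000890) = 3.05.

3.05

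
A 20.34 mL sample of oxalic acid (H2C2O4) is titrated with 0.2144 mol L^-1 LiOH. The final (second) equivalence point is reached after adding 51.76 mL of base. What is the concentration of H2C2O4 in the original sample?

0.273 M

n(LiOH) = 0.2144 x 0.05176 = 0.01110 mol.
At the final (second) equivalence point, 2 mol OH^- react per mol H2C2O4, so n(H2C2O4) = 0.01110 / 2 = 0.005549 mol.
[H2C2O4] = 0.005549 / 0.02034 L = 0.273 M.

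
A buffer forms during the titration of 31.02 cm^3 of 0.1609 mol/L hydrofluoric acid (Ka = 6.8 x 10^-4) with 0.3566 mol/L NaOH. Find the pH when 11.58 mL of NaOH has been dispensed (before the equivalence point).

Initial n(HF) = 0.1609 x 0.03102 = 0.004991 mol.
n(NaOH) added = 0.3566 x 0.01158 = 0.004129 mol, converting that many moles of HF to F-.
Remaining n(HF) = 0.0008617 mol; n(F-) = 0.004129 mol.
By Henderson-Hasselbalch, pH = pKa + log([A^-]/[HA]) = 3.17 + log(0.004129/0.0008617) = 3.17 + (+0.68) = 3.85.

3.85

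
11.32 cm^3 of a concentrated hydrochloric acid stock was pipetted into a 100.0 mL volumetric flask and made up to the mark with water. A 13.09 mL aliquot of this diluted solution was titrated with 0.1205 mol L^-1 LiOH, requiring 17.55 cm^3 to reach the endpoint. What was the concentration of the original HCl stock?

1.43 M

n(LiOH) = 0.1205 x 0.01755 = 0.002115 mol.
n(HCl) in the aliquot = 0.002115 mol.
[diluted HCl] = 0.002115 / 0.01309 = 0.1616 M.
Dilution factor = 100.0/11.32 = 8.834, so [stock] = 0.1616 x 8.834 = 1.43 M.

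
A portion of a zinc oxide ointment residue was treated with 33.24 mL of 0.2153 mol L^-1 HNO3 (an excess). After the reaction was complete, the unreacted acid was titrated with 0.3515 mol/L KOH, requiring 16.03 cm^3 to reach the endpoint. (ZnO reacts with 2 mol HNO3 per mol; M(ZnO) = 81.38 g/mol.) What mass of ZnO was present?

0.0619 g

Total n(HNO3) added = 0.2153 x 0.03324 = 0.007157 mol.
n(KOH) used = 0.3515 x 0.01603 = 0.005635 mol, which equals the excess n(HNO3).
So n(HNO3) consumed by the sample = 0.007157 - 0.005635 = 0.001522 mol.
n(ZnO) = 0.001522 / 2 = 0.0007610 mol.
mass = 0.0007610 mol x 81.38 g/mol = 0.0619 g.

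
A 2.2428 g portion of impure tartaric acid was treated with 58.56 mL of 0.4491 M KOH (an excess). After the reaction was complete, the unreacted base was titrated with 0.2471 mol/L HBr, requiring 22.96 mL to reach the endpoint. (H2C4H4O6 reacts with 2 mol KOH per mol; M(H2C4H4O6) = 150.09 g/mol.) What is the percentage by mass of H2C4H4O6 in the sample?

Total n(KOH) added = 0.4491 x 0.05856 = 0.02630 mol.
n(HBr) used = 0.2471 x 0.02296 = 0.005673 mol, which equals the excess n(KOH).
So n(KOH) consumed by the sample = 0.02630 - 0.005673 = 0.02063 mol.
n(H2C4H4O6) = 0.02063 / 2 = 0.01031 mol.
mass H2C4H4O6 = 0.01031 x 150.09 = 1.548 g, so %H2C4H4O6 = 1.548/2.2428 x 100 = 69.0%.

69.0%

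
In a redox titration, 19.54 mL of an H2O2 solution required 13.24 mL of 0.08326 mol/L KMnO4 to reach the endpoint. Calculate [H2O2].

0.141 M

n(KMnO4) = 0.08326 x 0.01324 = 0.001102 mol.
From the balanced equation, 2 mol KMnO4 reacts with 5 mol H2O2, so n(H2O2) = 0.001102 x 5/2 = 0.002756 mol.
[H2O2] = 0.002756 / 0.01954 L = 0.141 M.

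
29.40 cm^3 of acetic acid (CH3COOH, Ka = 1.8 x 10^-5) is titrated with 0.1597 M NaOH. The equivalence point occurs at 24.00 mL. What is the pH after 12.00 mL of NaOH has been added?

12.00 mL is exactly half the equivalence volume (24.00/2), i.e. the half-equivalence point.
There, n(HA) = n(A^-), so pH = pKa = -log(1.8 x 10^-5) = 4.74.

4.74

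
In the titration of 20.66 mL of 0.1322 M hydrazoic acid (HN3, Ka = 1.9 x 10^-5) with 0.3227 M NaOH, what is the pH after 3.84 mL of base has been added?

Initial n(HN3) = 0.1322 x 0.02066 = 0.002731 mol.
n(NaOH) added = 0.3227 x 0.003840 = 0.001239 mol, converting that many moles of HN3 to N3-.
Remaining n(HN3) = 0.001492 mol; n(N3-) = 0.001239 mol.
By Henderson-Hasselbalch, pH = pKa + log([A^-]/[HA]) = 4.72 + log(0.001239/0.001492) = 4.72 + (-0.08) = 4.64.

4.64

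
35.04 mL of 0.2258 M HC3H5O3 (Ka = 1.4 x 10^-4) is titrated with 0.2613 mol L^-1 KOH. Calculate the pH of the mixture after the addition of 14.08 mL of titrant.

Initial n(HC3H5O3) = 0.2258 x 0.03504 = 0.007912 mol.
n(KOH) added = 0.2613 x 0.01408 = 0.003679 mol, converting that many moles of HC3H5O3 to C3H5O3-.
Remaining n(HC3H5O3) = 0.004233 mol; n(C3H5O3-) = 0.003679 mol.
By Henderson-Hasselbalch, pH = pKa + log([A^-]/[HA]) = 3.85 + log(0.003679/0.004233) = 3.85 + (-0.06) = 3.79.

3.79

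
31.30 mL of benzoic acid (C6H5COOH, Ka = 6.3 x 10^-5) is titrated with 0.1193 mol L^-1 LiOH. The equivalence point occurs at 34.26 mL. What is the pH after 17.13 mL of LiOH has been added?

17.13 mL is exactly half the equivalence volume (34.26/2), i.e. the half-equivalence point.
There, n(HA) = n(A^-), so pH = pKa = -log(6.3 x 10^-5) = 4.20.

4.20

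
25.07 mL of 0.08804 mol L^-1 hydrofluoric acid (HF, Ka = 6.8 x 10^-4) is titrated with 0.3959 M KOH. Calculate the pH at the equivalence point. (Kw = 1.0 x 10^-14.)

n(HF) = 0.08804 x 0.02507 = 0.002207 mol; V(KOH) at equivalence = 0.002207/0.3959 = 0.005575 L.
At equivalence all the acid is converted to F-; total volume = 0.02507 + 0.005575 = 0.03065 L, so [F-] = 0.002207/0.03065 = 0.07202 M.
Kb = Kw/Ka = 1.0e-14 / 6.8 x 10^-4 = 1.47e-11.
[OH^-] = sqrt(Kb x [F-]) = sqrt(1.47e-11 x 0.07202) = 1.03e-6 M.
pOH = 5.99, so pH = 14.00 - 5.99 = 8.01.

8.01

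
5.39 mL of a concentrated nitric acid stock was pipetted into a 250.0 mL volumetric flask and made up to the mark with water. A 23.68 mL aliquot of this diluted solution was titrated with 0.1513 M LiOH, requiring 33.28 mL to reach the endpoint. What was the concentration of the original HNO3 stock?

9.86 M

n(LiOH) = 0.1513 x 0.03328 = 0.005035 mol.
n(HNO3) in the aliquot = 0.005035 mol.
[diluted HNO3] = 0.005035 / 0.02368 = 0.2126 M.
Dilution factor = 250.0/5.390 = 46.38, so [stock] = 0.2126 x 46.38 = 9.86 M.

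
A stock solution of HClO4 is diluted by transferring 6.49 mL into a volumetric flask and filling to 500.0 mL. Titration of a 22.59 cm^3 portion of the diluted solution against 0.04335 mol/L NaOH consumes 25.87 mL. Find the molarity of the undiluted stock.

n(NaOH) = 0.04335 x 0.02587 = 0.001121 mol.
n(HClO4) in the aliquot = 0.001121 mol.
[diluted HClO4] = 0.001121 / 0.02259 = 0.04964 M.
Dilution factor = 500.0/6.490 = 77.04, so [stock] = 0.04964 x 77.04 = 3.82 M.

3.82 M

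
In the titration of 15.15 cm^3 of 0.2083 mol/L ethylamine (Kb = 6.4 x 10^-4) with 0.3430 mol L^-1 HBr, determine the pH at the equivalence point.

5.85

n(C2H5NH2) = 0.2083 x 0.01515 = 0.003156 mol; V(HBr) at equivalence = 0.003156/0.3430 = 0.009200 L.
At equivalence the base is fully converted to C2H5NH3+; total volume = 0.02435 L, so [C2H5NH3+] = 0.003156/0.02435 = 0.1296 M.
Ka(C2H5NH3+) = Kw/Kb = 1.0e-14 / 6.4 x 10^-4 = 1.56e-11.
[H^+] = sqrt(Ka x [C2H5NH3+]) = sqrt(1.56e-11 x 0.1296) = 1.42e-6 M.
pH = -log(1.42e-6) = 5.85.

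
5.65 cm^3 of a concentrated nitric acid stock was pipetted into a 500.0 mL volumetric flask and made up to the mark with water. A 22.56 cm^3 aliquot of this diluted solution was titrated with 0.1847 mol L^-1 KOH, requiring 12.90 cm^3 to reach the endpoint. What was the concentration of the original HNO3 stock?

9.35 M

n(KOH) = 0.1847 x 0.01290 = 0.002383 mol.
n(HNO3) in the aliquot = 0.002383 mol.
[diluted HNO3] = 0.002383 / 0.02256 = 0.1056 M.
Dilution factor = 500.0/5.650 = 88.50, so [stock] = 0.1056 x 88.50 = 9.35 M.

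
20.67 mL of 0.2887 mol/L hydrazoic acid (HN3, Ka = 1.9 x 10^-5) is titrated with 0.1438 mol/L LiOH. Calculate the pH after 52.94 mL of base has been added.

12.35

n(acid) = 0.2887 x 0.02067 = 0.005967 mol; n(LiOH) added = 0.1438 x 0.05294 = 0.007613 mol.
Base is in excess by 0.007613 - 0.005967 = 0.001645 mol in a total volume of 0.07361 L.
[OH^-] = 0.001645/0.07361 = 0.02235 M, so pOH = 1.65 and pH = 14.00 - 1.65 = 12.35.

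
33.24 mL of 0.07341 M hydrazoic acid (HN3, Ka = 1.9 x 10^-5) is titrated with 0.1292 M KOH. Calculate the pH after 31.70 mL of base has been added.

n(acid) = 0.07341 x 0.03324 = 0.002440 mol; n(KOH) added = 0.1292 x 0.03170 = 0.004096 mol.
Base is in excess by 0.004096 - 0.002440 = 0.001655 mol in a total volume of 0.06494 L.
[OH^-] = 0.001655/0.06494 = 0.02549 M, so pOH = 1.59 and pH = 14.00 - 1.59 = 12.41.

12.41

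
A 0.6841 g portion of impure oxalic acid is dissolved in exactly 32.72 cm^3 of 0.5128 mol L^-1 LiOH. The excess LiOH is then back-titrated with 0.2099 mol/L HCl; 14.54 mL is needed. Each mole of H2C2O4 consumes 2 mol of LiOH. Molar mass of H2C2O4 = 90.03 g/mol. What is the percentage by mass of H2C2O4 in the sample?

90.3%

Total n(LiOH) added = 0.5128 x 0.03272 = 0.01678 mol.
n(HCl) used = 0.2099 x 0.01454 = 0.003052 mol, which equals the excess n(LiOH).
So n(LiOH) consumed by the sample = 0.01678 - 0.003052 = 0.01373 mol.
n(H2C2O4) = 0.01373 / 2 = 0.006863 mol.
mass H2C2O4 = 0.006863 x 90.03 = 0.6179 g, so %H2C2O4 = 0.6179/0.6841 x 100 = 90.3%.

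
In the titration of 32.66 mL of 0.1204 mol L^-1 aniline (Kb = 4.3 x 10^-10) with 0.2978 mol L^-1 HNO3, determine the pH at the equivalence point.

2.85

n(C6H5NH2) = 0.1204 x 0.03266 = 0.003932 mol; V(HNO3) at equivalence = 0.003932/0.2978 = 0.01320 L.
At equivalence the base is fully converted to C6H5NH3+; total volume = 0.04586 L, so [C6H5NH3+] = 0.003932/0.04586 = 0.08574 M.
Ka(C6H5NH3+) = Kw/Kb = 1.0e-14 / 4.3 x 10^-10 = 2.33e-5.
[H^+] = sqrt(Ka x [C6H5NH3+]) = sqrt(2.33e-5 x 0.08574) = 0.00141 M.
pH = -log(0.00141) = 2.85.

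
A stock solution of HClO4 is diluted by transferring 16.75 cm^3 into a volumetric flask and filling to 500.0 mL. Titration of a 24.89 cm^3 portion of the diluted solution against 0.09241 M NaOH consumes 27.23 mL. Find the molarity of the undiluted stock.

3.02 M

n(NaOH) = 0.09241 x 0.02723 = 0.002516 mol.
n(HClO4) in the aliquot = 0.002516 mol.
[diluted HClO4] = 0.002516 / 0.02489 = 0.1011 M.
Dilution factor = 500.0/16.75 = 29.85, so [stock] = 0.1011 x 29.85 = 3.02 M.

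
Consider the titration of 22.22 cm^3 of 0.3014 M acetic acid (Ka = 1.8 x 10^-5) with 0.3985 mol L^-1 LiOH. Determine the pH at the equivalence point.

8.99

n(CH3COOH) = 0.3014 x 0.02222 = 0.006697 mol; V(LiOH) at equivalence = 0.006697/0.3985 = 0.01681 L.
At equivalence all the acid is converted to CH3COO-; total volume = 0.02222 + 0.01681 = 0.03903 L, so [CH3COO-] = 0.006697/0.03903 = 0.1716 M.
Kb = Kw/Ka = 1.0e-14 / 1.8 x 10^-5 = 5.56e-10.
[OH^-] = sqrt(Kb x [CH3COO-]) = sqrt(5.56e-10 x 0.1716) = 9.76e-6 M.
pOH = 5.01, so pH = 14.00 - 5.01 = 8.99.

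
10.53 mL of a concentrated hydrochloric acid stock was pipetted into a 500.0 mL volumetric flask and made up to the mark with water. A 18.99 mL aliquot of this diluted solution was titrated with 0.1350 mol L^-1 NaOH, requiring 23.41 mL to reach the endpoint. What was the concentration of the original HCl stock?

n(NaOH) = 0.1350 x 0.02341 = 0.003160 mol.
n(HCl) in the aliquot = 0.003160 mol.
[diluted HCl] = 0.003160 / 0.01899 = 0.1664 M.
Dilution factor = 500.0/10.53 = 47.48, so [stock] = 0.1664 x 47.48 = 7.90 M.

7.90 M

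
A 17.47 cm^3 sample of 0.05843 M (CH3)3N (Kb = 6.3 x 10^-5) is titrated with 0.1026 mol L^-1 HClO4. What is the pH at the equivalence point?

5.61

n((CH3)3N) = 0.05843 x 0.01747 = 0.001021 mol; V(HClO4) at equivalence = 0.001021/0.1026 = 0.009949 L.
At equivalence the base is fully converted to (CH3)3NH+; total volume = 0.02742 L, so [(CH3)3NH+] = 0.001021/0.02742 = 0.03723 M.
Ka((CH3)3NH+) = Kw/Kb = 1.0e-14 / 6.3 x 10^-5 = 1.59e-10.
[H^+] = sqrt(Ka x [(CH3)3NH+]) = sqrt(1.59e-10 x 0.03723) = 2.43e-6 M.
pH = -log(2.43e-6) = 5.61.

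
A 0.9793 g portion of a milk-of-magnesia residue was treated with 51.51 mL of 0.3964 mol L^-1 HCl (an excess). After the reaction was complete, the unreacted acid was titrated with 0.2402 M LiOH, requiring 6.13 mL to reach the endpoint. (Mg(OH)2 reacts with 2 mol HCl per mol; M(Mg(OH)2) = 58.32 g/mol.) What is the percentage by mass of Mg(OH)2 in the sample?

56.4%

Total n(HCl) added = 0.3964 x 0.05151 = 0.02042 mol.
n(LiOH) used = 0.2402 x 0.006130 = 0.001472 mol, which equals the excess n(HCl).
So n(HCl) consumed by the sample = 0.02042 - 0.001472 = 0.01895 mol.
n(Mg(OH)2) = 0.01895 / 2 = 0.009473 mol.
mass Mg(OH)2 = 0.009473 x 58.32 = 0.5525 g, so %Mg(OH)2 = 0.5525/0.9793 x 100 = 56.4%.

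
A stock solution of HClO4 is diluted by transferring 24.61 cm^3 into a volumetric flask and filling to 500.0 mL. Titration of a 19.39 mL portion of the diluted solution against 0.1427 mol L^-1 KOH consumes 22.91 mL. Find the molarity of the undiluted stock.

3.43 M

n(KOH) = 0.1427 x 0.02291 = 0.003269 mol.
n(HClO4) in the aliquot = 0.003269 mol.
[diluted HClO4] = 0.003269 / 0.01939 = 0.1686 M.
Dilution factor = 500.0/24.61 = 20.32, so [stock] = 0.1686 x 20.32 = 3.43 M.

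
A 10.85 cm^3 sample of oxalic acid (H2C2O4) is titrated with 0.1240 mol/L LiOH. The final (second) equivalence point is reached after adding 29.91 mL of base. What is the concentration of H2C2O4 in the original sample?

n(LiOH) = 0.1240 x 0.02991 = 0.003709 mol.
At the final (second) equivalence point, 2 mol OH^- react per mol H2C2O4, so n(H2C2O4) = 0.003709 / 2 = 0.001854 mol.
[H2C2O4] = 0.001854 / 0.01085 L = 0.171 M.

0.171 M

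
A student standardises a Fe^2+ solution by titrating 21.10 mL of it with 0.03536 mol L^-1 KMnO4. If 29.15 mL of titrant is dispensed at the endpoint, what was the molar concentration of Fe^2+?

n(KMnO4) = 0.03536 x 0.02915 = 0.001031 mol.
From the balanced equation, 1 mol KMnO4 reacts with 5 mol Fe^2+, so n(Fe^2+) = 0.001031 x 5/1 = 0.005154 mol.
[Fe^2+] = 0.005154 / 0.02110 L = 0.244 M.

0.244 M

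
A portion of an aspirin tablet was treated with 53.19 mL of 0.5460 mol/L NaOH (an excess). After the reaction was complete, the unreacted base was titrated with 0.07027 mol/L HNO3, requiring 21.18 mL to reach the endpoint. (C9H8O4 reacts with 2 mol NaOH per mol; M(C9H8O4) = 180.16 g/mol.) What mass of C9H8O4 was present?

2.48 g

Total n(NaOH) added = 0.5460 x 0.05319 = 0.02904 mol.
n(HNO3) used = 0.07027 x 0.02118 = 0.001488 mol, which equals the excess n(NaOH).
So n(NaOH) consumed by the sample = 0.02904 - 0.001488 = 0.02755 mol.
n(C9H8O4) = 0.02755 / 2 = 0.01378 mol.
mass = 0.01378 mol x 180.16 g/mol = 2.48 g.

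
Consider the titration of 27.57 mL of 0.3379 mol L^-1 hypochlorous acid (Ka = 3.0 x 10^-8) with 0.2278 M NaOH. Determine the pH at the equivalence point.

10.33

n(HClO) = 0.3379 x 0.02757 = 0.009316 mol; V(NaOH) at equivalence = 0.009316/0.2278 = 0.04090 L.
At equivalence all the acid is converted to ClO-; total volume = 0.02757 + 0.04090 = 0.06847 L, so [ClO-] = 0.009316/0.06847 = 0.1361 M.
Kb = Kw/Ka = 1.0e-14 / 3.0 x 10^-8 = 3.33e-7.
[OH^-] = sqrt(Kb x [ClO-]) = sqrt(3.33e-7 x 0.1361) = 0.000213 M.
pOH = 3.67, so pH = 14.00 - 3.67 = 10.33.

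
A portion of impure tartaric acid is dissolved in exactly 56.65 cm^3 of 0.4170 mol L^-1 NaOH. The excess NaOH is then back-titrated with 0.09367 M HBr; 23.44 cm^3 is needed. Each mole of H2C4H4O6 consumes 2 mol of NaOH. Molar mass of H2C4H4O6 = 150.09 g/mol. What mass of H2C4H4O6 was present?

1.61 g

Total n(NaOH) added = 0.4170 x 0.05665 = 0.02362 mol.
n(HBr) used = 0.09367 x 0.02344 = 0.002196 mol, which equals the excess n(NaOH).
So n(NaOH) consumed by the sample = 0.02362 - 0.002196 = 0.02143 mol.
n(H2C4H4O6) = 0.02143 / 2 = 0.01071 mol.
mass = 0.01071 mol x 150.09 g/mol = 1.61 g.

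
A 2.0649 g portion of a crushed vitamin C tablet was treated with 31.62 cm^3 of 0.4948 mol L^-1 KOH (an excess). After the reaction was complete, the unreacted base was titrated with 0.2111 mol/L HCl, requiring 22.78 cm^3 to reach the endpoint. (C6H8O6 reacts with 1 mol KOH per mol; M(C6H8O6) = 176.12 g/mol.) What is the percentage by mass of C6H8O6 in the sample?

92.4%

Total n(KOH) added = 0.4948 x 0.03162 = 0.01565 mol.
n(HCl) used = 0.2111 x 0.02278 = 0.004809 mol, which equals the excess n(KOH).
So n(KOH) consumed by the sample = 0.01565 - 0.004809 = 0.01084 mol.
n(C6H8O6) = 0.01084 / 1 = 0.01084 mol.
mass C6H8O6 = 0.01084 x 176.12 = 1.909 g, so %C6H8O6 = 1.909/2.0649 x 100 = 92.4%.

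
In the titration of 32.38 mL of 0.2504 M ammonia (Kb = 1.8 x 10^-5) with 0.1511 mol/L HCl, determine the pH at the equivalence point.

5.14

n(NH3) = 0.2504 x 0.03238 = 0.008108 mol; V(HCl) at equivalence = 0.008108/0.1511 = 0.05366 L.
At equivalence the base is fully converted to NH4+; total volume = 0.08604 L, so [NH4+] = 0.008108/0.08604 = 0.09424 M.
Ka(NH4+) = Kw/Kb = 1.0e-14 / 1.8 x 10^-5 = 5.56e-10.
[H^+] = sqrt(Ka x [NH4+]) = sqrt(5.56e-10 x 0.09424) = 7.24e-6 M.
pH = -log(7.24e-6) = 5.14.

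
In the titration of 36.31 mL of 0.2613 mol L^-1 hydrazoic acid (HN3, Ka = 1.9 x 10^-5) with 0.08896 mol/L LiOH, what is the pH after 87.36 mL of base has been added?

5.38

Initial n(HN3) = 0.2613 x 0.03631 = 0.009488 mol.
n(LiOH) added = 0.08896 x 0.08736 = 0.007772 mol, converting that many moles of HN3 to N3-.
Remaining n(HN3) = 0.001716 mol; n(N3-) = 0.007772 mol.
By Henderson-Hasselbalch, pH = pKa + log([A^-]/[HA]) = 4.72 + log(0.007772/0.001716) = 4.72 + (+0.66) = 5.38.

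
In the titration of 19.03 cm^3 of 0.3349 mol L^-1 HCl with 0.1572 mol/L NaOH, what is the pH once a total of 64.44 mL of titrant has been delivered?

12.65

n(acid) = 0.3349 x 0.01903 = 0.006373 mol; n(NaOH) added = 0.1572 x 0.06444 = 0.01013 mol.
Base is in excess by 0.01013 - 0.006373 = 0.003757 mol in a total volume of 0.08347 L.
[OH^-] = 0.003757/0.08347 = 0.04501 M, so pOH = 1.35 and pH = 14.00 - 1.35 = 12.65.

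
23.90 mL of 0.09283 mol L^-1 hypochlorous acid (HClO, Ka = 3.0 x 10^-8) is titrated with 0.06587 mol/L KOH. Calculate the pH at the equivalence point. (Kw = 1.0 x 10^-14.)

10.05

n(HClO) = 0.09283 x 0.02390 = 0.002219 mol; V(KOH) at equivalence = 0.002219/0.06587 = 0.03368 L.
At equivalence all the acid is converted to ClO-; total volume = 0.02390 + 0.03368 = 0.05758 L, so [ClO-] = 0.002219/0.05758 = 0.03853 M.
Kb = Kw/Ka = 1.0e-14 / 3.0 x 10^-8 = 3.33e-7.
[OH^-] = sqrt(Kb x [ClO-]) = sqrt(3.33e-7 x 0.03853) = 0.000113 M.
pOH = 3.95, so pH = 14.00 - 3.95 = 10.05.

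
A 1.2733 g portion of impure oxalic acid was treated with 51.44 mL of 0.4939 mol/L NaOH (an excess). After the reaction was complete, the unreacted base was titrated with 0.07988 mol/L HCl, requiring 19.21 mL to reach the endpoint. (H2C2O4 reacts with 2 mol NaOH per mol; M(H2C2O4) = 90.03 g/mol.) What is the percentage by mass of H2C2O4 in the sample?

84.4%

Total n(NaOH) added = 0.4939 x 0.05144 = 0.02541 mol.
n(HCl) used = 0.07988 x 0.01921 = 0.001534 mol, which equals the excess n(NaOH).
So n(NaOH) consumed by the sample = 0.02541 - 0.001534 = 0.02387 mol.
n(H2C2O4) = 0.02387 / 2 = 0.01194 mol.
mass H2C2O4 = 0.01194 x 90.03 = 1.075 g, so %H2C2O4 = 1.075/1.2733 x 100 = 84.4%.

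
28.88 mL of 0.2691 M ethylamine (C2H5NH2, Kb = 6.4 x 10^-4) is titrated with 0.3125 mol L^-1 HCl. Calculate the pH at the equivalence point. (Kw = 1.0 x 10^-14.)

n(C2H5NH2) = 0.2691 x 0.02888 = 0.007772 mol; V(HCl) at equivalence = 0.007772/0.3125 = 0.02487 L.
At equivalence the base is fully converted to C2H5NH3+; total volume = 0.05375 L, so [C2H5NH3+] = 0.007772/0.05375 = 0.1446 M.
Ka(C2H5NH3+) = Kw/Kb = 1.0e-14 / 6.4 x 10^-4 = 1.56e-11.
[H^+] = sqrt(Ka x [C2H5NH3+]) = sqrt(1.56e-11 x 0.1446) = 1.50e-6 M.
pH = -log(1.50e-6) = 5.82.

5.82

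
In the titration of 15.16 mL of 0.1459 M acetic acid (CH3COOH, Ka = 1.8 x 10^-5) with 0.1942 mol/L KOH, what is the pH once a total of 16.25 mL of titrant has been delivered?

12.48

n(acid) = 0.1459 x 0.01516 = 0.002212 mol; n(KOH) added = 0.1942 x 0.01625 = 0.003156 mol.
Base is in excess by 0.003156 - 0.002212 = 0.0009439 mol in a total volume of 0.03141 L.
[OH^-] = 0.0009439/0.03141 = 0.03005 M, so pOH = 1.52 and pH = 14.00 - 1.52 = 12.48.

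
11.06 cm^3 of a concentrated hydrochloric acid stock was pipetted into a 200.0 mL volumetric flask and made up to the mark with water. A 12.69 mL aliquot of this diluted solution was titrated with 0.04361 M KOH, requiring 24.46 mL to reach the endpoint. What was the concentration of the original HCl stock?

n(KOH) = 0.04361 x 0.02446 = 0.001067 mol.
n(HCl) in the aliquot = 0.001067 mol.
[diluted HCl] = 0.001067 / 0.01269 = 0.08406 M.
Dilution factor = 200.0/11.06 = 18.08, so [stock] = 0.08406 x 18.08 = 1.52 M.

1.52 M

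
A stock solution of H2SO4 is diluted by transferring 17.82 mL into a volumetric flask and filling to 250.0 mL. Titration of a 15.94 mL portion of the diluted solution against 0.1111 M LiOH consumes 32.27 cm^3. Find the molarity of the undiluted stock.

1.58 M

n(LiOH) = 0.1111 x 0.03227 = 0.003585 mol.
n(H2SO4) in the aliquot = 0.003585 x 1/2 = 0.001793 mol.
[diluted H2SO4] = 0.001793 / 0.01594 = 0.1125 M.
Dilution factor = 250.0/17.82 = 14.03, so [stock] = 0.1125 x 14.03 = 1.58 M.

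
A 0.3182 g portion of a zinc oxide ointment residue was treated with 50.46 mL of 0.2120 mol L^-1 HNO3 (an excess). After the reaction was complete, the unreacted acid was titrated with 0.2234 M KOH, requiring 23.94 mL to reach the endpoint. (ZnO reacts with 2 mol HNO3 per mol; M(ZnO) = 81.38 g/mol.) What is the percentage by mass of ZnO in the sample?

68.4%

Total n(HNO3) added = 0.2120 x 0.05046 = 0.01070 mol.
n(KOH) used = 0.2234 x 0.02394 = 0.005348 mol, which equals the excess n(HNO3).
So n(HNO3) consumed by the sample = 0.01070 - 0.005348 = 0.005349 mol.
n(ZnO) = 0.005349 / 2 = 0.002675 mol.
mass ZnO = 0.002675 x 81.38 = 0.2177 g, so %ZnO = 0.2177/0.3182 x 100 = 68.4%.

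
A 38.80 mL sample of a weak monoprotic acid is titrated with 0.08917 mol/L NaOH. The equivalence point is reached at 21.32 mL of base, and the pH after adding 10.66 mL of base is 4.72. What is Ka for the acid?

10.66 mL is half of the equivalence volume, so this is the half-equivalence point where [HA] = [A^-].
At half-equivalence pH = pKa, so pKa = 4.72.
Ka = 10^(-4.72) = 1.9 x 10^-5.

1.9 x 10^-5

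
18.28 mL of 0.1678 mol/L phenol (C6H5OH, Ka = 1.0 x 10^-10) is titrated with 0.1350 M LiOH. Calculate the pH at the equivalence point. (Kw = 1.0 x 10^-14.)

11.44

n(C6H5OH) = 0.1678 x 0.01828 = 0.003067 mol; V(LiOH) at equivalence = 0.003067/0.1350 = 0.02272 L.
At equivalence all the acid is converted to C6H5O-; total volume = 0.01828 + 0.02272 = 0.04100 L, so [C6H5O-] = 0.003067/0.04100 = 0.07481 M.
Kb = Kw/Ka = 1.0e-14 / 1.0 x 10^-10 = 0.000100.
[OH^-] = sqrt(Kb x [C6H5O-]) = sqrt(0.000100 x 0.07481) = 0.00274 M.
pOH = 2.56, so pH = 14.00 - 2.56 = 11.44.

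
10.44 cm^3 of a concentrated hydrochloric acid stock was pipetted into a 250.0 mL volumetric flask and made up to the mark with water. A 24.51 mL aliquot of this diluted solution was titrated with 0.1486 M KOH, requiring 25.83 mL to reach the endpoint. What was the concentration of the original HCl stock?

3.75 M

n(KOH) = 0.1486 x 0.02583 = 0.003838 mol.
n(HCl) in the aliquot = 0.003838 mol.
[diluted HCl] = 0.003838 / 0.02451 = 0.1566 M.
Dilution factor = 250.0/10.44 = 23.95, so [stock] = 0.1566 x 23.95 = 3.75 M.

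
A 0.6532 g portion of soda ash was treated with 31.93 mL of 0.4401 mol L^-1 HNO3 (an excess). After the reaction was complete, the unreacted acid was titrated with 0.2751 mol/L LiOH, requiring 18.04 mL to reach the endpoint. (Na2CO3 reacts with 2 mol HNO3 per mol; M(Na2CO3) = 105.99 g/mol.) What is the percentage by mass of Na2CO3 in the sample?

Total n(HNO3) added = 0.4401 x 0.03193 = 0.01405 mol.
n(LiOH) used = 0.2751 x 0.01804 = 0.004963 mol, which equals the excess n(HNO3).
So n(HNO3) consumed by the sample = 0.01405 - 0.004963 = 0.009090 mol.
n(Na2CO3) = 0.009090 / 2 = 0.004545 mol.
mass Na2CO3 = 0.004545 x 105.99 = 0.4817 g, so %Na2CO3 = 0.4817/0.6532 x 100 = 73.7%.

73.7%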